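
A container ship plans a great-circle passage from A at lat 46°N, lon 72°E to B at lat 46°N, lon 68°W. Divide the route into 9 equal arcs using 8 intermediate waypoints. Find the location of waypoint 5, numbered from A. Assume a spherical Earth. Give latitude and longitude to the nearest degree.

Convert each endpoint to a unit vector on the sphere (x = cos φ cos λ, y = cos φ sin λ, z = sin φ).
The central angle between the endpoints is δ = arccos(p₁·p₂) ≈ 1.422 rad (81.5°).
Interpolate at f = 5/9 with slerp weights a = sin((1−f)δ)/sin δ ≈ 0.597, b = sin(fδ)/sin δ ≈ 0.718.
p = a·p₁ + b·p₂ ≈ (0.315, -0.068, 0.947); φ = arcsin(p_z) ≈ 71.19°, λ = atan2(p_y, p_x) ≈ -12.17°.

≈ lat 71°N, lon 12°W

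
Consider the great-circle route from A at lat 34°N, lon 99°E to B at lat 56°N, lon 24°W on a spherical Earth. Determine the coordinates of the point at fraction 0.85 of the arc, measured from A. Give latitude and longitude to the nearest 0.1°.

The haversine formula gives a central angle δ ≈ 1.358 rad (77.8°) between the endpoints.
Interpolate at f = 0.85 with slerp weights a = sin((1−f)δ)/sin δ ≈ 0.207, b = sin(fδ)/sin δ ≈ 0.936.
p = a·p₁ + b·p₂ ≈ (0.451, -0.043, 0.891); φ = arcsin(p_z) ≈ 63.05°, λ = atan2(p_y, p_x) ≈ -5.49°.

≈ lat 63.1°N, lon 5.5°W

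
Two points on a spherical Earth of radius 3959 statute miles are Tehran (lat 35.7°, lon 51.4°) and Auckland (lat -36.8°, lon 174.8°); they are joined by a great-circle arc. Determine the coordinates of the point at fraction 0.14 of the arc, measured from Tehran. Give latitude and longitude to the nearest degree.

Write both endpoints as unit vectors p₁, p₂ with components (cos φ cos λ, cos φ sin λ, sin φ).
The central angle between the endpoints is δ = arccos(p₁·p₂) ≈ 2.357 rad (135.0°).
Interpolate at f = 0.14 with slerp weights a = sin((1−f)δ)/sin δ ≈ 1.270, b = sin(fδ)/sin δ ≈ 0.458.
p = a·p₁ + b·p₂ ≈ (0.278, 0.840, 0.467); φ = arcsin(p_z) ≈ 27.82°, λ = atan2(p_y, p_x) ≈ 71.68°.

≈ lat 28°, lon 72°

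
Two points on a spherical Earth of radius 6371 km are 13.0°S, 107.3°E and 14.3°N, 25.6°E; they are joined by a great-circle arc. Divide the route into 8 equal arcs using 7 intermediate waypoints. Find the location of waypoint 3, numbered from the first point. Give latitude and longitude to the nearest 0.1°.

≈ 2.8°S, 76.6°E

From cos δ = sin φ₁ sin φ₂ + cos φ₁ cos φ₂ cos Δλ, the central angle is δ ≈ 1.490 rad (85.4°).
Interpolate at f = 3/8 with slerp weights a = sin((1−f)δ)/sin δ ≈ 0.805, b = sin(fδ)/sin δ ≈ 0.532.
p = a·p₁ + b·p₂ ≈ (0.232, 0.972, -0.050); φ = arcsin(p_z) ≈ -2.85°, λ = atan2(p_y, p_x) ≈ 76.60°.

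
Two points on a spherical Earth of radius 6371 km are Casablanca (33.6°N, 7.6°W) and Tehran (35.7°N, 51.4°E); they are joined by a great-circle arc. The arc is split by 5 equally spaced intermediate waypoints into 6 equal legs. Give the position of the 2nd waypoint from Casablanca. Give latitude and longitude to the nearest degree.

≈ 38°N, 11°E

From cos δ = sin φ₁ sin φ₂ + cos φ₁ cos φ₂ cos Δλ, the central angle is δ ≈ 0.835 rad (47.8°).
Interpolate at f = 2/6 with slerp weights a = sin((1−f)δ)/sin δ ≈ 0.713, b = sin(fδ)/sin δ ≈ 0.371.
p = a·p₁ + b·p₂ ≈ (0.776, 0.157, 0.611); φ = arcsin(p_z) ≈ 37.64°, λ = atan2(p_y, p_x) ≈ 11.41°.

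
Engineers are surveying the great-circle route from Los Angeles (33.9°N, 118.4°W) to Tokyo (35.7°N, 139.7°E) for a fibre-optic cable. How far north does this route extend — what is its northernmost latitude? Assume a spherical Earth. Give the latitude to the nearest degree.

The great circle lies in the plane with unit normal n̂ = (p₁ × p₂)/|p₁ × p₂|.
Here n̂_z ≈ -0.671; the vertex latitude is φ_max = arccos|n̂_z| ≈ 47.8°.

≈ 48°N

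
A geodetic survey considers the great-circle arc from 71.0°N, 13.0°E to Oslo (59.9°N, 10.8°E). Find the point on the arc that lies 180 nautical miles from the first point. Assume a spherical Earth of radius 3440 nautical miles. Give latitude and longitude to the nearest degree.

≈ 68°N, 12°E

From cos δ = sin φ₁ sin φ₂ + cos φ₁ cos φ₂ cos Δλ, the central angle is δ ≈ 0.194 rad (11.1°). The total great-circle distance is δ·R ≈ 0.194 × 3440 ≈ 669 nmi, so the target fraction is f = 180/669 ≈ 0.269.
Interpolate at f ≈ 0.269 with slerp weights a = sin((1−f)δ)/sin δ ≈ 0.733, b = sin(fδ)/sin δ ≈ 0.271.
p = a·p₁ + b·p₂ ≈ (0.366, 0.079, 0.927); φ = arcsin(p_z) ≈ 68.01°, λ = atan2(p_y, p_x) ≈ 12.20°.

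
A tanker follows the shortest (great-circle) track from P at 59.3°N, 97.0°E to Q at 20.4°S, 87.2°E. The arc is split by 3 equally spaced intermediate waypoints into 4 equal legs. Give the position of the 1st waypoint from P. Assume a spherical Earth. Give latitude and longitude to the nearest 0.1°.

≈ 39.4°N, 92.9°E

The haversine formula gives a central angle δ ≈ 1.398 rad (80.1°) between the endpoints.
Interpolate at f = 1/4 with slerp weights a = sin((1−f)δ)/sin δ ≈ 0.880, b = sin(fδ)/sin δ ≈ 0.348.
p = a·p₁ + b·p₂ ≈ (-0.039, 0.771, 0.635); φ = arcsin(p_z) ≈ 39.44°, λ = atan2(p_y, p_x) ≈ 92.88°.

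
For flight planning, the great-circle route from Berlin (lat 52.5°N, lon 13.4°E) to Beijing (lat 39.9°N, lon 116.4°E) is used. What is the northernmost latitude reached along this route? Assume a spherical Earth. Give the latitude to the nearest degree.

≈ 60°N

The great circle lies in the plane with unit normal n̂ = (p₁ × p₂)/|p₁ × p₂|.
Here n̂_z ≈ +0.497; the vertex latitude is φ_max = arccos|n̂_z| ≈ 60.2°.
Check via Clairaut: cos φ_max = |cos φ₁| · sin C = cos(52.5°)·sin(54.8°) ≈ 0.497, again giving ≈ 60.2°.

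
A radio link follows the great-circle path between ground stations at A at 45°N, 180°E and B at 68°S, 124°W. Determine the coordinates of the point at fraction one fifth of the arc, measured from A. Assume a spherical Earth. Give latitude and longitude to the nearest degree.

≈ 22°N, 171°W

Convert each endpoint to a unit vector on the sphere (x = cos φ cos λ, y = cos φ sin λ, z = sin φ).
The central angle between the endpoints is δ = arccos(p₁·p₂) ≈ 2.103 rad (120.5°).
Interpolate at f = 1/5 with slerp weights a = sin((1−f)δ)/sin δ ≈ 1.153, b = sin(fδ)/sin δ ≈ 0.474.
p = a·p₁ + b·p₂ ≈ (-0.915, -0.147, 0.376); φ = arcsin(p_z) ≈ 22.10°, λ = atan2(p_y, p_x) ≈ -170.86°.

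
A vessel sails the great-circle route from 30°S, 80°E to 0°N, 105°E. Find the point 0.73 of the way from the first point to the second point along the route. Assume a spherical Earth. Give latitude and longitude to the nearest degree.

≈ 8°S, 99°E

From cos δ = sin φ₁ sin φ₂ + cos φ₁ cos φ₂ cos Δλ, the central angle is δ ≈ 0.668 rad (38.3°).
Interpolate at f = 0.73 with slerp weights a = sin((1−f)δ)/sin δ ≈ 0.290, b = sin(fδ)/sin δ ≈ 0.756.
p = a·p₁ + b·p₂ ≈ (-0.152, 0.978, -0.145); φ = arcsin(p_z) ≈ -8.33°, λ = atan2(p_y, p_x) ≈ 98.85°.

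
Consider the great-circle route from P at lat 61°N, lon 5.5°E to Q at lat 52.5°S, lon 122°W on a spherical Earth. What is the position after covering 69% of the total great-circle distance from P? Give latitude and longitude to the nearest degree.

≈ lat 16°S, lon 85°W

From cos δ = sin φ₁ sin φ₂ + cos φ₁ cos φ₂ cos Δλ, the central angle is δ ≈ 2.633 rad (150.9°).
Interpolate at f = 0.69 with slerp weights a = sin((1−f)δ)/sin δ ≈ 1.497, b = sin(fδ)/sin δ ≈ 1.993.
p = a·p₁ + b·p₂ ≈ (0.080, -0.959, -0.272); φ = arcsin(p_z) ≈ -15.76°, λ = atan2(p_y, p_x) ≈ -85.26°.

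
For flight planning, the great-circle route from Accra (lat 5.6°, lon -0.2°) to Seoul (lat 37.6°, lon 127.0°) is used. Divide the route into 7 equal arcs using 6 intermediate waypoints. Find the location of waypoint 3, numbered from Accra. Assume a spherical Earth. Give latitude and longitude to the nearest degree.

≈ lat 37°, lon 41°

Write both endpoints as unit vectors p₁, p₂ with components (cos φ cos λ, cos φ sin λ, sin φ).
The central angle between the endpoints is δ = arccos(p₁·p₂) ≈ 2.001 rad (114.7°).
Interpolate at f = 3/7 with slerp weights a = sin((1−f)δ)/sin δ ≈ 1.001, b = sin(fδ)/sin δ ≈ 0.832.
p = a·p₁ + b·p₂ ≈ (0.600, 0.523, 0.605); φ = arcsin(p_z) ≈ 37.26°, λ = atan2(p_y, p_x) ≈ 41.09°.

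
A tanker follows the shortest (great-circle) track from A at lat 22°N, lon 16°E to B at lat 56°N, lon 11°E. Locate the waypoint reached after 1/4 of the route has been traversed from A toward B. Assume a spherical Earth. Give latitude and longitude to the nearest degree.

≈ lat 31°N, lon 15°E

Convert each endpoint to a unit vector on the sphere (x = cos φ cos λ, y = cos φ sin λ, z = sin φ).
The central angle between the endpoints is δ = arccos(p₁·p₂) ≈ 0.597 rad (34.2°).
Interpolate at f = 1/4 with slerp weights a = sin((1−f)δ)/sin δ ≈ 0.770, b = sin(fδ)/sin δ ≈ 0.265.
p = a·p₁ + b·p₂ ≈ (0.832, 0.225, 0.508); φ = arcsin(p_z) ≈ 30.52°, λ = atan2(p_y, p_x) ≈ 15.14°.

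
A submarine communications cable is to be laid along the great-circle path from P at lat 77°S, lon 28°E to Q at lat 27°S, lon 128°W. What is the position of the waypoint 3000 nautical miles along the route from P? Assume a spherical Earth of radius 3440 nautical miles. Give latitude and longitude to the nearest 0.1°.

Write both endpoints as unit vectors p₁, p₂ with components (cos φ cos λ, cos φ sin λ, sin φ).
The central angle between the endpoints is δ = arccos(p₁·p₂) ≈ 1.309 rad (75.0°). The total great-circle distance is δ·R ≈ 1.309 × 3440 ≈ 4501 nmi, so the target fraction is f = 3000/4501 ≈ 0.666.
Interpolate at f ≈ 0.666 with slerp weights a = sin((1−f)δ)/sin δ ≈ 0.438, b = sin(fδ)/sin δ ≈ 0.793.
p = a·p₁ + b·p₂ ≈ (-0.348, -0.510, -0.786); φ = arcsin(p_z) ≈ -51.85°, λ = atan2(p_y, p_x) ≈ -124.28°.

≈ lat 51.8°S, lon 124.3°W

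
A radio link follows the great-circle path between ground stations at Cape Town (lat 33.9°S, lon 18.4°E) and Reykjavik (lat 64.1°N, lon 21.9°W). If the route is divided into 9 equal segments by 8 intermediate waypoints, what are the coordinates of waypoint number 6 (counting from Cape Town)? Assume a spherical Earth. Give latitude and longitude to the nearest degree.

Convert each endpoint to a unit vector on the sphere (x = cos φ cos λ, y = cos φ sin λ, z = sin φ).
The central angle between the endpoints is δ = arccos(p₁·p₂) ≈ 1.798 rad (103.0°).
Interpolate at f = 6/9 with slerp weights a = sin((1−f)δ)/sin δ ≈ 0.579, b = sin(fδ)/sin δ ≈ 0.956.
p = a·p₁ + b·p₂ ≈ (0.843, -0.004, 0.537); φ = arcsin(p_z) ≈ 32.49°, λ = atan2(p_y, p_x) ≈ -0.28°.

≈ lat 32°N, lon 0°E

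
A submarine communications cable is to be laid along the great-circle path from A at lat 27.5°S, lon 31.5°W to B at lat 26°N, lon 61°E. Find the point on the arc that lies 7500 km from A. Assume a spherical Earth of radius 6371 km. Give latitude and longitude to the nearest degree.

≈ lat 8°N, lon 28°E

From cos δ = sin φ₁ sin φ₂ + cos φ₁ cos φ₂ cos Δλ, the central angle is δ ≈ 1.810 rad (103.7°). The total great-circle distance is δ·R ≈ 1.810 × 6371 ≈ 11533 km, so the target fraction is f = 7500/11533 ≈ 0.650.
Interpolate at f ≈ 0.650 with slerp weights a = sin((1−f)δ)/sin δ ≈ 0.609, b = sin(fδ)/sin δ ≈ 0.951.
p = a·p₁ + b·p₂ ≈ (0.875, 0.465, 0.136); φ = arcsin(p_z) ≈ 7.79°, λ = atan2(p_y, p_x) ≈ 28.00°.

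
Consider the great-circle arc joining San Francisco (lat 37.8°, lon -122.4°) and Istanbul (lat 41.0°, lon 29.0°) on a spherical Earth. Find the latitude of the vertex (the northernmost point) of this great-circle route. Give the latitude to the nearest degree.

The great circle lies in the plane with unit normal n̂ = (p₁ × p₂)/|p₁ × p₂|.
Here n̂_z ≈ +0.288; the vertex latitude is φ_max = arccos|n̂_z| ≈ 73.3°.
Check via Clairaut: cos φ_max = |cos φ₁| · sin C = cos(37.8°)·sin(21.3°) ≈ 0.288, again giving ≈ 73.3°.

≈ 73°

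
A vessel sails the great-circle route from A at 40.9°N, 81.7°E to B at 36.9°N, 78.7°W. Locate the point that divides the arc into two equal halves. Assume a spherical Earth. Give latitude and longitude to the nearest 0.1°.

≈ 77.9°N, 7.8°W

Write both endpoints as unit vectors p₁, p₂ with components (cos φ cos λ, cos φ sin λ, sin φ).
The central angle between the endpoints is δ = arccos(p₁·p₂) ≈ 1.748 rad (100.2°).
Interpolate at f = 1/2 with slerp weights a = sin((1−f)δ)/sin δ ≈ 0.779, b = sin(fδ)/sin δ ≈ 0.779.
p = a·p₁ + b·p₂ ≈ (0.207, -0.028, 0.978); φ = arcsin(p_z) ≈ 77.94°, λ = atan2(p_y, p_x) ≈ -7.77°.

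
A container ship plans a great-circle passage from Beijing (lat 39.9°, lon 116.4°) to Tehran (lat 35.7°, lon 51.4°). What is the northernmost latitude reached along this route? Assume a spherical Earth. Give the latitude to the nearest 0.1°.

≈ 42.9°

The great circle lies in the plane with unit normal n̂ = (p₁ × p₂)/|p₁ × p₂|.
Here n̂_z ≈ -0.733; the vertex latitude is φ_max = arccos|n̂_z| ≈ 42.9°.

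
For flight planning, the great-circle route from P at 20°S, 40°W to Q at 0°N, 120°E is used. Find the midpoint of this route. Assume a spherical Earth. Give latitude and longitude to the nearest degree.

≈ 45°S, 50°E

From cos δ = sin φ₁ sin φ₂ + cos φ₁ cos φ₂ cos Δλ, the central angle is δ ≈ 2.653 rad (152.0°).
Interpolate at f = 1/2 with slerp weights a = sin((1−f)δ)/sin δ ≈ 2.067, b = sin(fδ)/sin δ ≈ 2.067.
p = a·p₁ + b·p₂ ≈ (0.455, 0.542, -0.707); φ = arcsin(p_z) ≈ -45.00°, λ = atan2(p_y, p_x) ≈ 50.00°.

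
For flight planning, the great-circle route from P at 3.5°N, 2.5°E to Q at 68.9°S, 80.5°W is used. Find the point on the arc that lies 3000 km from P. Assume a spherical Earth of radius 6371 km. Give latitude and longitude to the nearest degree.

From cos δ = sin φ₁ sin φ₂ + cos φ₁ cos φ₂ cos Δλ, the central angle is δ ≈ 1.584 rad (90.8°). The total great-circle distance is δ·R ≈ 1.584 × 6371 ≈ 10091 km, so the target fraction is f = 3000/10091 ≈ 0.297.
Interpolate at f ≈ 0.297 with slerp weights a = sin((1−f)δ)/sin δ ≈ 0.897, b = sin(fδ)/sin δ ≈ 0.454.
p = a·p₁ + b·p₂ ≈ (0.922, -0.122, -0.369); φ = arcsin(p_z) ≈ -21.62°, λ = atan2(p_y, p_x) ≈ -7.54°.

≈ 22°S, 8°W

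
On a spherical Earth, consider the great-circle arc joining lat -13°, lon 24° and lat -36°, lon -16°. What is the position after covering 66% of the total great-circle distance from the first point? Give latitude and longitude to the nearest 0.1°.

≈ lat -29.5°, lon -0.6°

The haversine formula gives a central angle δ ≈ 0.744 rad (42.6°) between the endpoints.
Interpolate at f = 0.66 with slerp weights a = sin((1−f)δ)/sin δ ≈ 0.370, b = sin(fδ)/sin δ ≈ 0.696.
p = a·p₁ + b·p₂ ≈ (0.870, -0.009, -0.492); φ = arcsin(p_z) ≈ -29.50°, λ = atan2(p_y, p_x) ≈ -0.58°.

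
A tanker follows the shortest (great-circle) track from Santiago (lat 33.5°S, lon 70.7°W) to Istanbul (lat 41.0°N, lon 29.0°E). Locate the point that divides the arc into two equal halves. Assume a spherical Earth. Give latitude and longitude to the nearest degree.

≈ lat 6°N, lon 24°W

The haversine formula gives a central angle δ ≈ 2.058 rad (117.9°) between the endpoints.
Interpolate at f = 1/2 with slerp weights a = sin((1−f)δ)/sin δ ≈ 0.970, b = sin(fδ)/sin δ ≈ 0.970.
p = a·p₁ + b·p₂ ≈ (0.907, -0.408, 0.101); φ = arcsin(p_z) ≈ 5.79°, λ = atan2(p_y, p_x) ≈ -24.23°.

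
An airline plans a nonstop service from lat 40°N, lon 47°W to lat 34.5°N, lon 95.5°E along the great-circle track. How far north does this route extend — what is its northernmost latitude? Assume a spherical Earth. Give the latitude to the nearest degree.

The great circle lies in the plane with unit normal n̂ = (p₁ × p₂)/|p₁ × p₂|.
Here n̂_z ≈ +0.388; the vertex latitude is φ_max = arccos|n̂_z| ≈ 67.2°.
Check via Clairaut: cos φ_max = |cos φ₁| · sin C = cos(40.0°)·sin(30.4°) ≈ 0.388, again giving ≈ 67.2°.

≈ 67°N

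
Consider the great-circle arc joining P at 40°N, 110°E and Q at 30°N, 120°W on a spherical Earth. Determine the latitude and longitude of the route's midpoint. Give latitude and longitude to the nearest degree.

The haversine formula gives a central angle δ ≈ 1.676 rad (96.0°) between the endpoints.
Interpolate at f = 1/2 with slerp weights a = sin((1−f)δ)/sin δ ≈ 0.747, b = sin(fδ)/sin δ ≈ 0.747.
p = a·p₁ + b·p₂ ≈ (-0.519, -0.023, 0.854); φ = arcsin(p_z) ≈ 58.67°, λ = atan2(p_y, p_x) ≈ -177.52°.

≈ 59°N, 178°W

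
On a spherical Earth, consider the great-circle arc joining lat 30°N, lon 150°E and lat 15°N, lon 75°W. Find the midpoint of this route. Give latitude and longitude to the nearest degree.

Convert each endpoint to a unit vector on the sphere (x = cos φ cos λ, y = cos φ sin λ, z = sin φ).
The central angle between the endpoints is δ = arccos(p₁·p₂) ≈ 2.051 rad (117.5°).
Interpolate at f = 1/2 with slerp weights a = sin((1−f)δ)/sin δ ≈ 0.964, b = sin(fδ)/sin δ ≈ 0.964.
p = a·p₁ + b·p₂ ≈ (-0.482, -0.482, 0.732); φ = arcsin(p_z) ≈ 47.02°, λ = atan2(p_y, p_x) ≈ -135.00°.

≈ lat 47°N, lon 135°W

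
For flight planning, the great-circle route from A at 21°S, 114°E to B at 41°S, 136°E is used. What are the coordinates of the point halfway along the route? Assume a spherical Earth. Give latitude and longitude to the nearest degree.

Convert each endpoint to a unit vector on the sphere (x = cos φ cos λ, y = cos φ sin λ, z = sin φ).
The central angle between the endpoints is δ = arccos(p₁·p₂) ≈ 0.477 rad (27.3°).
Interpolate at f = 1/2 with slerp weights a = sin((1−f)δ)/sin δ ≈ 0.515, b = sin(fδ)/sin δ ≈ 0.515.
p = a·p₁ + b·p₂ ≈ (-0.475, 0.709, -0.522); φ = arcsin(p_z) ≈ -31.47°, λ = atan2(p_y, p_x) ≈ 123.82°.

≈ 31°S, 124°E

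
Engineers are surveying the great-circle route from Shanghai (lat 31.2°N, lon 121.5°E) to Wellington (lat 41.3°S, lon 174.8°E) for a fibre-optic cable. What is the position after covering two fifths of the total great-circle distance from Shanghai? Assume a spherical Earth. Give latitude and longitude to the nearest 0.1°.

Write both endpoints as unit vectors p₁, p₂ with components (cos φ cos λ, cos φ sin λ, sin φ).
The central angle between the endpoints is δ = arccos(p₁·p₂) ≈ 1.529 rad (87.6°).
Interpolate at f = 2/5 with slerp weights a = sin((1−f)δ)/sin δ ≈ 0.795, b = sin(fδ)/sin δ ≈ 0.575.
p = a·p₁ + b·p₂ ≈ (-0.785, 0.619, 0.032); φ = arcsin(p_z) ≈ 1.86°, λ = atan2(p_y, p_x) ≈ 141.76°.

≈ lat 1.9°N, lon 141.8°E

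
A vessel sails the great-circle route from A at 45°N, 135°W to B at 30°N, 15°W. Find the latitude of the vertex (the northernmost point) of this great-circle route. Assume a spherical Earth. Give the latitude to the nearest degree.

The great circle lies in the plane with unit normal n̂ = (p₁ × p₂)/|p₁ × p₂|.
Here n̂_z ≈ +0.531; the vertex latitude is φ_max = arccos|n̂_z| ≈ 57.9°.
Check via Clairaut: cos φ_max = |cos φ₁| · sin C = cos(45.0°)·sin(48.7°) ≈ 0.531, again giving ≈ 57.9°.

≈ 58°N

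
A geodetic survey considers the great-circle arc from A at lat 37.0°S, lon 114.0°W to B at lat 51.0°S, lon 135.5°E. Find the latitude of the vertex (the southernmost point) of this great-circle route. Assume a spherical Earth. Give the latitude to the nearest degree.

The great circle lies in the plane with unit normal n̂ = (p₁ × p₂)/|p₁ × p₂|.
Here n̂_z ≈ -0.492; the vertex latitude is φ_max = arccos|n̂_z| ≈ 60.5°.
Check via Clairaut: cos φ_max = |cos φ₁| · sin C = cos(37.0°)·sin(142.0°) ≈ 0.492, again giving ≈ 60.5°.

≈ 61°S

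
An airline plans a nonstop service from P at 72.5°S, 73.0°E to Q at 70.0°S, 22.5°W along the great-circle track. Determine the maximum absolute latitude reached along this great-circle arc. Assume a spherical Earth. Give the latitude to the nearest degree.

The great circle lies in the plane with unit normal n̂ = (p₁ × p₂)/|p₁ × p₂|.
Here n̂_z ≈ -0.221; the vertex latitude is φ_max = arccos|n̂_z| ≈ 77.2°.

≈ 77°S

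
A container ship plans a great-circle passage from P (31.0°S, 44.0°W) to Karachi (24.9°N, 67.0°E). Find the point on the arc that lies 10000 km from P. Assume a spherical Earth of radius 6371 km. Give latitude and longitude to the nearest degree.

≈ (11°N, 39°E)

The haversine formula gives a central angle δ ≈ 2.089 rad (119.7°) between the endpoints. The total great-circle distance is δ·R ≈ 2.089 × 6371 ≈ 13310 km, so the target fraction is f = 10000/13310 ≈ 0.751.
Interpolate at f ≈ 0.751 with slerp weights a = sin((1−f)δ)/sin δ ≈ 0.572, b = sin(fδ)/sin δ ≈ 1.151.
p = a·p₁ + b·p₂ ≈ (0.760, 0.621, 0.190); φ = arcsin(p_z) ≈ 10.97°, λ = atan2(p_y, p_x) ≈ 39.23°.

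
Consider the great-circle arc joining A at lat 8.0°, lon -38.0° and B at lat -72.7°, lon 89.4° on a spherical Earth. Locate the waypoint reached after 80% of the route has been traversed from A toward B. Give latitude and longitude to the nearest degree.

≈ lat -72°, lon 14°

Write both endpoints as unit vectors p₁, p₂ with components (cos φ cos λ, cos φ sin λ, sin φ).
The central angle between the endpoints is δ = arccos(p₁·p₂) ≈ 1.888 rad (108.2°).
Interpolate at f = 0.80 with slerp weights a = sin((1−f)δ)/sin δ ≈ 0.388, b = sin(fδ)/sin δ ≈ 1.051.
p = a·p₁ + b·p₂ ≈ (0.306, 0.076, -0.949); φ = arcsin(p_z) ≈ -71.62°, λ = atan2(p_y, p_x) ≈ 13.92°.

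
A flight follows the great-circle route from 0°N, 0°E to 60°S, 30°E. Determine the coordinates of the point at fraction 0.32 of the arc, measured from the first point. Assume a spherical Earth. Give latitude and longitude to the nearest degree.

≈ 20°S, 6°E

The haversine formula gives a central angle δ ≈ 1.123 rad (64.3°) between the endpoints.
Interpolate at f = 0.32 with slerp weights a = sin((1−f)δ)/sin δ ≈ 0.767, b = sin(fδ)/sin δ ≈ 0.390.
p = a·p₁ + b·p₂ ≈ (0.936, 0.098, -0.338); φ = arcsin(p_z) ≈ -19.75°, λ = atan2(p_y, p_x) ≈ 5.95°.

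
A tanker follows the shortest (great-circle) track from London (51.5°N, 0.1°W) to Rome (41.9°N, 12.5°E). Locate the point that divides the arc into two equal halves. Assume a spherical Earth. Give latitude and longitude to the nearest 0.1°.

≈ 46.9°N, 6.8°E

Write both endpoints as unit vectors p₁, p₂ with components (cos φ cos λ, cos φ sin λ, sin φ).
The central angle between the endpoints is δ = arccos(p₁·p₂) ≈ 0.225 rad (12.9°).
Interpolate at f = 1/2 with slerp weights a = sin((1−f)δ)/sin δ ≈ 0.503, b = sin(fδ)/sin δ ≈ 0.503.
p = a·p₁ + b·p₂ ≈ (0.679, 0.081, 0.730); φ = arcsin(p_z) ≈ 46.87°, λ = atan2(p_y, p_x) ≈ 6.76°.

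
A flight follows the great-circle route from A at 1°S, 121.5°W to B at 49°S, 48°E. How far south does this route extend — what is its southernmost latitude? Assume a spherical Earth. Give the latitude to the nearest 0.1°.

≈ 81.1°S

The great circle lies in the plane with unit normal n̂ = (p₁ × p₂)/|p₁ × p₂|.
Here n̂_z ≈ +0.154; the vertex latitude is φ_max = arccos|n̂_z| ≈ 81.1°.
Check via Clairaut: cos φ_max = |cos φ₁| · sin C = cos(1.0°)·sin(171.1°) ≈ 0.154, again giving ≈ 81.1°.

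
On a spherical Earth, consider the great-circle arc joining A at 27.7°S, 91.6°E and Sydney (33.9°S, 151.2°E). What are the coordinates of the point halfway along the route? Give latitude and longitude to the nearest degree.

The haversine formula gives a central angle δ ≈ 0.888 rad (50.9°) between the endpoints.
Interpolate at f = 1/2 with slerp weights a = sin((1−f)δ)/sin δ ≈ 0.554, b = sin(fδ)/sin δ ≈ 0.554.
p = a·p₁ + b·p₂ ≈ (-0.416, 0.711, -0.566); φ = arcsin(p_z) ≈ -34.48°, λ = atan2(p_y, p_x) ≈ 120.34°.

≈ 34°S, 120°E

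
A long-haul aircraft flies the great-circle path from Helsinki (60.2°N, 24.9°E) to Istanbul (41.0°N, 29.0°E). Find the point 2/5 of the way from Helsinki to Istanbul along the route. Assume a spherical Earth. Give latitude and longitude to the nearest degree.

Convert each endpoint to a unit vector on the sphere (x = cos φ cos λ, y = cos φ sin λ, z = sin φ).
The central angle between the endpoints is δ = arccos(p₁·p₂) ≈ 0.338 rad (19.4°).
Interpolate at f = 2/5 with slerp weights a = sin((1−f)δ)/sin δ ≈ 0.607, b = sin(fδ)/sin δ ≈ 0.406.
p = a·p₁ + b·p₂ ≈ (0.542, 0.276, 0.794); φ = arcsin(p_z) ≈ 52.54°, λ = atan2(p_y, p_x) ≈ 26.97°.

≈ 53°N, 27°E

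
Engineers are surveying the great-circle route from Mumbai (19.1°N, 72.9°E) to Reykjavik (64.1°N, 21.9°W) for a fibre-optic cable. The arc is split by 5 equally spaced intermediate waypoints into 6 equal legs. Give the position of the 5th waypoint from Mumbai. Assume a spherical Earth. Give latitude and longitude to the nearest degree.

From cos δ = sin φ₁ sin φ₂ + cos φ₁ cos φ₂ cos Δλ, the central angle is δ ≈ 1.308 rad (74.9°).
Interpolate at f = 5/6 with slerp weights a = sin((1−f)δ)/sin δ ≈ 0.224, b = sin(fδ)/sin δ ≈ 0.918.
p = a·p₁ + b·p₂ ≈ (0.434, 0.053, 0.899); φ = arcsin(p_z) ≈ 64.05°, λ = atan2(p_y, p_x) ≈ 6.92°.

≈ 64°N, 7°E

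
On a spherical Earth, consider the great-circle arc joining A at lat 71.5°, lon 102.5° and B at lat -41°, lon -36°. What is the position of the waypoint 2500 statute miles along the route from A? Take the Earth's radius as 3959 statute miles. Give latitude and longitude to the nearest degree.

≈ lat 60°, lon 7°

From cos δ = sin φ₁ sin φ₂ + cos φ₁ cos φ₂ cos Δλ, the central angle is δ ≈ 2.501 rad (143.3°). The total great-circle distance is δ·R ≈ 2.501 × 3959 ≈ 9900 mi, so the target fraction is f = 2500/9900 ≈ 0.253.
Interpolate at f ≈ 0.253 with slerp weights a = sin((1−f)δ)/sin δ ≈ 1.598, b = sin(fδ)/sin δ ≈ 0.987.
p = a·p₁ + b·p₂ ≈ (0.493, 0.057, 0.868); φ = arcsin(p_z) ≈ 60.24°, λ = atan2(p_y, p_x) ≈ 6.62°.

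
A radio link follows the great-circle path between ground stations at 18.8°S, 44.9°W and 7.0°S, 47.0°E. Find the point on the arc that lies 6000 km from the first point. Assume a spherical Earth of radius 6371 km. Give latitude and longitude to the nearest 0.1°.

≈ 16.6°S, 11.9°E

Convert each endpoint to a unit vector on the sphere (x = cos φ cos λ, y = cos φ sin λ, z = sin φ).
The central angle between the endpoints is δ = arccos(p₁·p₂) ≈ 1.563 rad (89.5°). The total great-circle distance is δ·R ≈ 1.563 × 6371 ≈ 9956 km, so the target fraction is f = 6000/9956 ≈ 0.603.
Interpolate at f ≈ 0.603 with slerp weights a = sin((1−f)δ)/sin δ ≈ 0.582, b = sin(fδ)/sin δ ≈ 0.809.
p = a·p₁ + b·p₂ ≈ (0.937, 0.198, -0.286); φ = arcsin(p_z) ≈ -16.62°, λ = atan2(p_y, p_x) ≈ 11.94°.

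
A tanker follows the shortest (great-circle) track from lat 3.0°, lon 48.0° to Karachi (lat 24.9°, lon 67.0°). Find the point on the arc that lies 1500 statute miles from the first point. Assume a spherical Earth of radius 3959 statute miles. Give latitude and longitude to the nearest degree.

≈ lat 20°, lon 62°

Write both endpoints as unit vectors p₁, p₂ with components (cos φ cos λ, cos φ sin λ, sin φ).
The central angle between the endpoints is δ = arccos(p₁·p₂) ≈ 0.498 rad (28.5°). The total great-circle distance is δ·R ≈ 0.498 × 3959 ≈ 1972 mi, so the target fraction is f = 1500/1972 ≈ 0.761.
Interpolate at f ≈ 0.761 with slerp weights a = sin((1−f)δ)/sin δ ≈ 0.249, b = sin(fδ)/sin δ ≈ 0.774.
p = a·p₁ + b·p₂ ≈ (0.441, 0.831, 0.339); φ = arcsin(p_z) ≈ 19.82°, λ = atan2(p_y, p_x) ≈ 62.06°.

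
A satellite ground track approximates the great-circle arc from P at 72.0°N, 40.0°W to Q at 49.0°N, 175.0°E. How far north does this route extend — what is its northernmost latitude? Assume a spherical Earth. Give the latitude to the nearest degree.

≈ 82°N

The great circle lies in the plane with unit normal n̂ = (p₁ × p₂)/|p₁ × p₂|.
Here n̂_z ≈ -0.139; the vertex latitude is φ_max = arccos|n̂_z| ≈ 82.0°.
Check via Clairaut: cos φ_max = |cos φ₁| · sin C = cos(72.0°)·sin(26.8°) ≈ 0.139, again giving ≈ 82.0°.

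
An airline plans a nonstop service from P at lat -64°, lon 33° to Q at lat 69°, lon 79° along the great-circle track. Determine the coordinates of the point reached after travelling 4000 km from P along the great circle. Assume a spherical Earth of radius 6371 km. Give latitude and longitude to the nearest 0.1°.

≈ lat -29.3°, lon 47.7°

Convert each endpoint to a unit vector on the sphere (x = cos φ cos λ, y = cos φ sin λ, z = sin φ).
The central angle between the endpoints is δ = arccos(p₁·p₂) ≈ 2.389 rad (136.9°). The total great-circle distance is δ·R ≈ 2.389 × 6371 ≈ 15221 km, so the target fraction is f = 4000/15221 ≈ 0.263.
Interpolate at f ≈ 0.263 with slerp weights a = sin((1−f)δ)/sin δ ≈ 1.437, b = sin(fδ)/sin δ ≈ 0.859.
p = a·p₁ + b·p₂ ≈ (0.587, 0.645, -0.489); φ = arcsin(p_z) ≈ -29.27°, λ = atan2(p_y, p_x) ≈ 47.71°.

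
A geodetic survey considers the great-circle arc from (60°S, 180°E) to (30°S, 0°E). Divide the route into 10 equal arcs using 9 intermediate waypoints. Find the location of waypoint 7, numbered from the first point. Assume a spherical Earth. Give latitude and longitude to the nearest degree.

The haversine formula gives a central angle δ ≈ 1.571 rad (90.0°) between the endpoints.
Interpolate at f = 7/10 with slerp weights a = sin((1−f)δ)/sin δ ≈ 0.454, b = sin(fδ)/sin δ ≈ 0.891.
p = a·p₁ + b·p₂ ≈ (0.545, -0.000, -0.839); φ = arcsin(p_z) ≈ -57.00°, λ = atan2(p_y, p_x) ≈ -0.00°.

≈ (57°S, 0°E)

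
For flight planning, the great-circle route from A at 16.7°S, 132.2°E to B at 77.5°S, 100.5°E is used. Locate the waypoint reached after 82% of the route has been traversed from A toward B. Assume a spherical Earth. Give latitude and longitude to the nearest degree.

≈ 67°S, 117°E

Write both endpoints as unit vectors p₁, p₂ with components (cos φ cos λ, cos φ sin λ, sin φ).
The central angle between the endpoints is δ = arccos(p₁·p₂) ≈ 1.096 rad (62.8°).
Interpolate at f = 0.82 with slerp weights a = sin((1−f)δ)/sin δ ≈ 0.220, b = sin(fδ)/sin δ ≈ 0.880.
p = a·p₁ + b·p₂ ≈ (-0.177, 0.344, -0.922); φ = arcsin(p_z) ≈ -67.27°, λ = atan2(p_y, p_x) ≈ 117.19°.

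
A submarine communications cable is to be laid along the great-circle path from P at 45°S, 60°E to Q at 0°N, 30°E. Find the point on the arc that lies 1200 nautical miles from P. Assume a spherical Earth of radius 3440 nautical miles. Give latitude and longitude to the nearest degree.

Write both endpoints as unit vectors p₁, p₂ with components (cos φ cos λ, cos φ sin λ, sin φ).
The central angle between the endpoints is δ = arccos(p₁·p₂) ≈ 0.912 rad (52.2°). The total great-circle distance is δ·R ≈ 0.912 × 3440 ≈ 3136 nmi, so the target fraction is f = 1200/3136 ≈ 0.383.
Interpolate at f ≈ 0.383 with slerp weights a = sin((1−f)δ)/sin δ ≈ 0.675, b = sin(fδ)/sin δ ≈ 0.432.
p = a·p₁ + b·p₂ ≈ (0.613, 0.630, -0.477); φ = arcsin(p_z) ≈ -28.51°, λ = atan2(p_y, p_x) ≈ 45.76°.

≈ 29°S, 46°E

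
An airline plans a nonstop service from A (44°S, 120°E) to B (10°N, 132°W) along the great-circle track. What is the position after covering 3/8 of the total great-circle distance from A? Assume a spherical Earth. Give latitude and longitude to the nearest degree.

≈ (34°S, 173°E)

Write both endpoints as unit vectors p₁, p₂ with components (cos φ cos λ, cos φ sin λ, sin φ).
The central angle between the endpoints is δ = arccos(p₁·p₂) ≈ 1.917 rad (109.8°).
Interpolate at f = 3/8 with slerp weights a = sin((1−f)δ)/sin δ ≈ 0.990, b = sin(fδ)/sin δ ≈ 0.700.
p = a·p₁ + b·p₂ ≈ (-0.818, 0.104, -0.566); φ = arcsin(p_z) ≈ -34.49°, λ = atan2(p_y, p_x) ≈ 172.72°.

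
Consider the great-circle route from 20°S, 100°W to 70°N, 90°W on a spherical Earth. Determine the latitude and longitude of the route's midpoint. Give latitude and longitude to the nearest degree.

From cos δ = sin φ₁ sin φ₂ + cos φ₁ cos φ₂ cos Δλ, the central angle is δ ≈ 1.576 rad (90.3°).
Interpolate at f = 1/2 with slerp weights a = sin((1−f)δ)/sin δ ≈ 0.709, b = sin(fδ)/sin δ ≈ 0.709.
p = a·p₁ + b·p₂ ≈ (-0.116, -0.898, 0.424); φ = arcsin(p_z) ≈ 25.07°, λ = atan2(p_y, p_x) ≈ -97.34°.

≈ 25°N, 97°W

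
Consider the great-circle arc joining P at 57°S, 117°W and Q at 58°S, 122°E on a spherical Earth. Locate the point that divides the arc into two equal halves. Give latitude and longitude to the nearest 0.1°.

Convert each endpoint to a unit vector on the sphere (x = cos φ cos λ, y = cos φ sin λ, z = sin φ).
The central angle between the endpoints is δ = arccos(p₁·p₂) ≈ 0.973 rad (55.8°).
Interpolate at f = 1/2 with slerp weights a = sin((1−f)δ)/sin δ ≈ 0.566, b = sin(fδ)/sin δ ≈ 0.566.
p = a·p₁ + b·p₂ ≈ (-0.299, -0.020, -0.954); φ = arcsin(p_z) ≈ -72.58°, λ = atan2(p_y, p_x) ≈ -176.11°.

≈ 72.6°S, 176.1°W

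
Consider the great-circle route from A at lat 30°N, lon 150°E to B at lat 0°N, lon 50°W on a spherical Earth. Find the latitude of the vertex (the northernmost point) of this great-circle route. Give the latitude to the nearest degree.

The great circle lies in the plane with unit normal n̂ = (p₁ × p₂)/|p₁ × p₂|.
Here n̂_z ≈ +0.510; the vertex latitude is φ_max = arccos|n̂_z| ≈ 59.4°.
Check via Clairaut: cos φ_max = |cos φ₁| · sin C = cos(30.0°)·sin(36.1°) ≈ 0.510, again giving ≈ 59.4°.

≈ 59°N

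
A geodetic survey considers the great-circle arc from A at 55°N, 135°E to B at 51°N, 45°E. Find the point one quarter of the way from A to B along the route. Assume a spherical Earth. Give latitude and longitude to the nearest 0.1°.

≈ 60.7°N, 113.7°E

The haversine formula gives a central angle δ ≈ 0.881 rad (50.5°) between the endpoints.
Interpolate at f = 1/4 with slerp weights a = sin((1−f)δ)/sin δ ≈ 0.796, b = sin(fδ)/sin δ ≈ 0.283.
p = a·p₁ + b·p₂ ≈ (-0.197, 0.449, 0.872); φ = arcsin(p_z) ≈ 60.67°, λ = atan2(p_y, p_x) ≈ 113.67°.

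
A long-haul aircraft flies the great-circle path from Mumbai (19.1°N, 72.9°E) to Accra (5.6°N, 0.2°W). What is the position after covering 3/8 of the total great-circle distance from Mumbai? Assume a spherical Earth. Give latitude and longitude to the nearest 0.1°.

≈ (16.9°N, 44.5°E)

Write both endpoints as unit vectors p₁, p₂ with components (cos φ cos λ, cos φ sin λ, sin φ).
The central angle between the endpoints is δ = arccos(p₁·p₂) ≈ 1.261 rad (72.2°).
Interpolate at f = 3/8 with slerp weights a = sin((1−f)δ)/sin δ ≈ 0.744, b = sin(fδ)/sin δ ≈ 0.478.
p = a·p₁ + b·p₂ ≈ (0.683, 0.671, 0.290); φ = arcsin(p_z) ≈ 16.87°, λ = atan2(p_y, p_x) ≈ 44.49°.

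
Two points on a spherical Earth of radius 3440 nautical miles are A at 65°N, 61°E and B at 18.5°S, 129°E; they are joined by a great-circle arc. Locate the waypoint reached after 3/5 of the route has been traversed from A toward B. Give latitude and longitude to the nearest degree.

≈ 18°N, 114°E

From cos δ = sin φ₁ sin φ₂ + cos φ₁ cos φ₂ cos Δλ, the central angle is δ ≈ 1.709 rad (97.9°).
Interpolate at f = 3/5 with slerp weights a = sin((1−f)δ)/sin δ ≈ 0.638, b = sin(fδ)/sin δ ≈ 0.863.
p = a·p₁ + b·p₂ ≈ (-0.384, 0.872, 0.304); φ = arcsin(p_z) ≈ 17.70°, λ = atan2(p_y, p_x) ≈ 113.80°.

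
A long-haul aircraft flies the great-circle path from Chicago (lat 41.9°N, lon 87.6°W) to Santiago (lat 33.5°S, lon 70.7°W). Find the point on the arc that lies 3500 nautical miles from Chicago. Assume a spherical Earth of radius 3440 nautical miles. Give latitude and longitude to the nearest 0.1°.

≈ lat 15.2°S, lon 74.9°W

Convert each endpoint to a unit vector on the sphere (x = cos φ cos λ, y = cos φ sin λ, z = sin φ).
The central angle between the endpoints is δ = arccos(p₁·p₂) ≈ 1.344 rad (77.0°). The total great-circle distance is δ·R ≈ 1.344 × 3440 ≈ 4622 nmi, so the target fraction is f = 3500/4622 ≈ 0.757.
Interpolate at f ≈ 0.757 with slerp weights a = sin((1−f)δ)/sin δ ≈ 0.329, b = sin(fδ)/sin δ ≈ 0.873.
p = a·p₁ + b·p₂ ≈ (0.251, -0.932, -0.262); φ = arcsin(p_z) ≈ -15.21°, λ = atan2(p_y, p_x) ≈ -74.93°.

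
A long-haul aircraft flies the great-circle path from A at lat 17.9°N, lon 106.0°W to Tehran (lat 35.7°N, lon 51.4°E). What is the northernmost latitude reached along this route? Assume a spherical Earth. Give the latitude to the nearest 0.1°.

The great circle lies in the plane with unit normal n̂ = (p₁ × p₂)/|p₁ × p₂|.
Here n̂_z ≈ +0.351; the vertex latitude is φ_max = arccos|n̂_z| ≈ 69.4°.
Check via Clairaut: cos φ_max = |cos φ₁| · sin C = cos(17.9°)·sin(21.7°) ≈ 0.351, again giving ≈ 69.4°.

≈ 69.4°N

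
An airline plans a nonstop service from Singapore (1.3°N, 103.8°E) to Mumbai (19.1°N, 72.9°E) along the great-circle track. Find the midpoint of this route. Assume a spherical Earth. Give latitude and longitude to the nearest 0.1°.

≈ (10.6°N, 88.8°E)

The haversine formula gives a central angle δ ≈ 0.613 rad (35.1°) between the endpoints.
Interpolate at f = 1/2 with slerp weights a = sin((1−f)δ)/sin δ ≈ 0.524, b = sin(fδ)/sin δ ≈ 0.524.
p = a·p₁ + b·p₂ ≈ (0.021, 0.983, 0.183); φ = arcsin(p_z) ≈ 10.57°, λ = atan2(p_y, p_x) ≈ 88.80°.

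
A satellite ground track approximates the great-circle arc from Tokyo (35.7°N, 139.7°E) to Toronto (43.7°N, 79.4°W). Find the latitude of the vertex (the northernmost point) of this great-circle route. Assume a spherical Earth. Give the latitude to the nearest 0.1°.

≈ 68.2°N

The great circle lies in the plane with unit normal n̂ = (p₁ × p₂)/|p₁ × p₂|.
Here n̂_z ≈ +0.371; the vertex latitude is φ_max = arccos|n̂_z| ≈ 68.2°.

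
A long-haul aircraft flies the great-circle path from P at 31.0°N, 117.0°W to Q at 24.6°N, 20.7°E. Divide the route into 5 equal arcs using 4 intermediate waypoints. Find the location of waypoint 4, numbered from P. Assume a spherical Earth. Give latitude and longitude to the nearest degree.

Write both endpoints as unit vectors p₁, p₂ with components (cos φ cos λ, cos φ sin λ, sin φ).
The central angle between the endpoints is δ = arccos(p₁·p₂) ≈ 1.941 rad (111.2°).
Interpolate at f = 4/5 with slerp weights a = sin((1−f)δ)/sin δ ≈ 0.406, b = sin(fδ)/sin δ ≈ 1.073.
p = a·p₁ + b·p₂ ≈ (0.754, 0.035, 0.656); φ = arcsin(p_z) ≈ 40.97°, λ = atan2(p_y, p_x) ≈ 2.62°.

≈ 41°N, 3°E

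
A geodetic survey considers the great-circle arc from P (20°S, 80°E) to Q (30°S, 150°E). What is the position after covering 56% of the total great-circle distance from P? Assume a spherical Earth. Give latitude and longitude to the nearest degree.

Write both endpoints as unit vectors p₁, p₂ with components (cos φ cos λ, cos φ sin λ, sin φ).
The central angle between the endpoints is δ = arccos(p₁·p₂) ≈ 1.105 rad (63.3°).
Interpolate at f = 0.56 with slerp weights a = sin((1−f)δ)/sin δ ≈ 0.523, b = sin(fδ)/sin δ ≈ 0.649.
p = a·p₁ + b·p₂ ≈ (-0.402, 0.765, -0.503); φ = arcsin(p_z) ≈ -30.23°, λ = atan2(p_y, p_x) ≈ 117.69°.

≈ (30°S, 118°E)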